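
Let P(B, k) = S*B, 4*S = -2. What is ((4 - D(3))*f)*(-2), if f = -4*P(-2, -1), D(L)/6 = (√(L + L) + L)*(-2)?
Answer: 320 + 96*√6 ≈ 555.15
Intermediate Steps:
S = -½ (S = (¼)*(-2) = -½ ≈ -0.50000)
P(B, k) = -B/2
D(L) = -12*L - 12*√2*√L (D(L) = 6*((√(L + L) + L)*(-2)) = 6*((√(2*L) + L)*(-2)) = 6*((√2*√L + L)*(-2)) = 6*((L + √2*√L)*(-2)) = 6*(-2*L - 2*√2*√L) = -12*L - 12*√2*√L)
f = -4 (f = -(-2)*(-2) = -4*1 = -4)
((4 - D(3))*f)*(-2) = ((4 - (-12*3 - 12*√2*√3))*(-4))*(-2) = ((4 - (-36 - 12*√6))*(-4))*(-2) = ((4 + (36 + 12*√6))*(-4))*(-2) = ((40 + 12*√6)*(-4))*(-2) = (-160 - 48*√6)*(-2) = 320 + 96*√6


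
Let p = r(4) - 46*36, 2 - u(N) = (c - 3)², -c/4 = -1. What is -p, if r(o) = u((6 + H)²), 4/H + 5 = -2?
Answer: 1655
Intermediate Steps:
c = 4 (c = -4*(-1) = 4)
H = -4/7 (H = 4/(-5 - 2) = 4/(-7) = 4*(-⅐) = -4/7 ≈ -0.57143)
u(N) = 1 (u(N) = 2 - (4 - 3)² = 2 - 1*1² = 2 - 1*1 = 2 - 1 = 1)
r(o) = 1
p = -1655 (p = 1 - 46*36 = 1 - 1656 = -1655)
-p = -1*(-1655) = 1655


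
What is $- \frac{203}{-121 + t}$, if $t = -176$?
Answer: $\frac{203}{297} \approx 0.6835$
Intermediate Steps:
$- \frac{203}{-121 + t} = - \frac{203}{-121 - 176} = - \frac{203}{-297} = \left(-203\right) \left(- \frac{1}{297}\right) = \frac{203}{297}$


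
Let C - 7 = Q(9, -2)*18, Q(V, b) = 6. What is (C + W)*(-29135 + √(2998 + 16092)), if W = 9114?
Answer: -268886915 + 9229*√19090 ≈ -2.6761e+8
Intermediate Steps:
C = 115 (C = 7 + 6*18 = 7 + 108 = 115)
(C + W)*(-29135 + √(2998 + 16092)) = (115 + 9114)*(-29135 + √(2998 + 16092)) = 9229*(-29135 + √19090) = -268886915 + 9229*√19090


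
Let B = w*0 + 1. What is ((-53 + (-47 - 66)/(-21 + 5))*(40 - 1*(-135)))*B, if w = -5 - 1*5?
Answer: -128625/16 ≈ -8039.1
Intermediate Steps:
w = -10 (w = -5 - 5 = -10)
B = 1 (B = -10*0 + 1 = 0 + 1 = 1)
((-53 + (-47 - 66)/(-21 + 5))*(40 - 1*(-135)))*B = ((-53 + (-47 - 66)/(-21 + 5))*(40 - 1*(-135)))*1 = ((-53 - 113/(-16))*(40 + 135))*1 = ((-53 - 113*(-1/16))*175)*1 = ((-53 + 113/16)*175)*1 = -735/16*175*1 = -128625/16*1 = -128625/16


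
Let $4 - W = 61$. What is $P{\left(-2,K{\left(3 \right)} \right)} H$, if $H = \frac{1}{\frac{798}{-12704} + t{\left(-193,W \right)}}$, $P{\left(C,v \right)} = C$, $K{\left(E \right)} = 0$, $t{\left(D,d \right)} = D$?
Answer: $\frac{12704}{1226335} \approx 0.010359$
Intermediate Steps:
$W = -57$ ($W = 4 - 61 = -57$)
$H = - \frac{6352}{1226335}$ ($H = \frac{1}{\frac{798}{-12704} - 193} = \frac{1}{798 \left(- \frac{1}{12704}\right) - 193} = \frac{1}{- \frac{399}{6352} - 193} = \frac{1}{- \frac{1226335}{6352}} = - \frac{6352}{1226335} \approx -0.0051797$)
$P{\left(-2,K{\left(3 \right)} \right)} H = \left(-2\right) \left(- \frac{6352}{1226335}\right) = \frac{12704}{1226335}$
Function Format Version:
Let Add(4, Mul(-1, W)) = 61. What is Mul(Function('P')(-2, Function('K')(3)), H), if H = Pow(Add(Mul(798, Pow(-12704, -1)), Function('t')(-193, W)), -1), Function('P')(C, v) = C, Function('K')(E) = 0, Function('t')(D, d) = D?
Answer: Rational(12704, 1226335) ≈ 0.010359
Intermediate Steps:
W = -57 (W = Add(4, Mul(-1, 61)) = Add(4, -61) = -57)
H = Rational(-6352, 1226335) (H = Pow(Add(Mul(798, Pow(-12704, -1)), -193), -1) = Pow(Add(Mul(798, Rational(-1, 12704)), -193), -1) = Pow(Add(Rational(-399, 6352), -193), -1) = Pow(Rational(-1226335, 6352), -1) = Rational(-6352, 1226335) ≈ -0.0051797)
Mul(Function('P')(-2, Function('K')(3)), H) = Mul(-2, Rational(-6352, 1226335)) = Rational(12704, 1226335)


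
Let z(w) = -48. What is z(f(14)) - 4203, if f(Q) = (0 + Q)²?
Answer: -4251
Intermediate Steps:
f(Q) = Q²
z(f(14)) - 4203 = -48 - 4203 = -4251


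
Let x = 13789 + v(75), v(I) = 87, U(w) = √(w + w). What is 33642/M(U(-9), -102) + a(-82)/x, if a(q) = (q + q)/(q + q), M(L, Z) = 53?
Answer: 466816445/735428 ≈ 634.75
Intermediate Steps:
U(w) = √2*√w (U(w) = √(2*w) = √2*√w)
a(q) = 1 (a(q) = (2*q)/((2*q)) = (2*q)*(1/(2*q)) = 1)
x = 13876 (x = 13789 + 87 = 13876)
33642/M(U(-9), -102) + a(-82)/x = 33642/53 + 1/13876 = 466816445/735428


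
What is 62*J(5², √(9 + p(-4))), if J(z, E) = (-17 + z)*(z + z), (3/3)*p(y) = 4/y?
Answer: 24800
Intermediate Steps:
p(y) = 4/y
J(z, E) = 2*z*(-17 + z) (J(z, E) = (-17 + z)*(2*z) = 2*z*(-17 + z))
62*J(5², √(9 + p(-4))) = 62*(2*5²*(-17 + 5²)) = 62*(2*25*(-17 + 25)) = 62*(2*25*8) = 62*400 = 24800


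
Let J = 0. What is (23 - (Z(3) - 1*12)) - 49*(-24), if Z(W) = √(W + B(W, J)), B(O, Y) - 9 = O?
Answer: 1211 - √15 ≈ 1207.1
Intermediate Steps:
B(O, Y) = 9 + O
Z(W) = √(9 + 2*W) (Z(W) = √(W + (9 + W)) = √(9 + 2*W))
(23 - (Z(3) - 1*12)) - 49*(-24) = (23 - (√(9 + 2*3) - 1*12)) - 49*(-24) = (23 - (√(9 + 6) - 12)) + 1176 = (23 - (√15 - 12)) + 1176 = (23 - (-12 + √15)) + 1176 = (23 + (12 - √15)) + 1176 = (35 - √15) + 1176 = 1211 - √15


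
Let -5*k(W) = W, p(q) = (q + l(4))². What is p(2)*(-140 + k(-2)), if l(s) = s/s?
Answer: -6282/5 ≈ -1256.4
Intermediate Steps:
l(s) = 1
p(q) = (1 + q)² (p(q) = (q + 1)² = (1 + q)²)
k(W) = -W/5
p(2)*(-140 + k(-2)) = (1 + 2)²*(-140 - ⅕*(-2)) = 3²*(-140 + ⅖) = 9*(-698/5) = -6282/5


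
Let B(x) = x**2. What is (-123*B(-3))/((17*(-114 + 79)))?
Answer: 1107/595 ≈ 1.8605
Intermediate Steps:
(-123*B(-3))/((17*(-114 + 79))) = (-123*(-3)**2)/((17*(-114 + 79))) = (-123*9)/((17*(-35))) = -1107/(-595) = -1107*(-1/595) = 1107/595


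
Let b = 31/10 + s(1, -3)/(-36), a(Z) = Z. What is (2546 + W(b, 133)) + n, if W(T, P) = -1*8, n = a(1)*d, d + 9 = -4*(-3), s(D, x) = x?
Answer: 2541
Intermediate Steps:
d = 3 (d = -9 - 4*(-3) = -9 + 12 = 3)
b = 191/60 (b = 31/10 - 3/(-36) = 31*(⅒) - 3*(-1/36) = 31/10 + 1/12 = 191/60 ≈ 3.1833)
n = 3 (n = 1*3 = 3)
W(T, P) = -8
(2546 + W(b, 133)) + n = (2546 - 8) + 3 = 2538 + 3 = 2541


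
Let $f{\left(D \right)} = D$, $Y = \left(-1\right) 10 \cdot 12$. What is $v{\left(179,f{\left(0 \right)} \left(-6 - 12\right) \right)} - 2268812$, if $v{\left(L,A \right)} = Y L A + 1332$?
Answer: $-2267480$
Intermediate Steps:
$Y = -120$ ($Y = \left(-10\right) 12 = -120$)
$v{\left(L,A \right)} = 1332 - 120 A L$ ($v{\left(L,A \right)} = - 120 L A + 1332 = - 120 A L + 1332 = 1332 - 120 A L$)
$v{\left(179,f{\left(0 \right)} \left(-6 - 12\right) \right)} - 2268812 = \left(1332 - 120 \cdot 0 \left(-6 - 12\right) 179\right) - 2268812 = \left(1332 - 120 \cdot 0 \left(-18\right) 179\right) - 2268812 = \left(1332 - 0 \cdot 179\right) - 2268812 = \left(1332 + 0\right) - 2268812 = 1332 - 2268812 = -2267480$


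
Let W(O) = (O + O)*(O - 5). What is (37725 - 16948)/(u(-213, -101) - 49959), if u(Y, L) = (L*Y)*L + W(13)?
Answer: -20777/2222564 ≈ -0.0093482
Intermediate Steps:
W(O) = 2*O*(-5 + O) (W(O) = (2*O)*(-5 + O) = 2*O*(-5 + O))
u(Y, L) = 208 + Y*L² (u(Y, L) = (L*Y)*L + 2*13*(-5 + 13) = Y*L² + 2*13*8 = Y*L² + 208 = 208 + Y*L²)
(37725 - 16948)/(u(-213, -101) - 49959) = (37725 - 16948)/((208 - 213*(-101)²) - 49959) = 20777/((208 - 213*10201) - 49959) = 20777/((208 - 2172813) - 49959) = 20777/(-2172605 - 49959) = 20777/(-2222564) = 20777*(-1/2222564) = -20777/2222564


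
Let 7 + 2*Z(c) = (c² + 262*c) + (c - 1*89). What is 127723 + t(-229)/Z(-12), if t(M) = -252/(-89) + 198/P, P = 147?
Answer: 144262997740/1129499 ≈ 1.2772e+5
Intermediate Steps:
Z(c) = -48 + c²/2 + 263*c/2 (Z(c) = -7/2 + ((c² + 262*c) + (c - 1*89))/2 = -7/2 + ((c² + 262*c) + (c - 89))/2 = -7/2 + ((c² + 262*c) + (-89 + c))/2 = -7/2 + (-89 + c² + 263*c)/2 = -7/2 + (-89/2 + c²/2 + 263*c/2) = -48 + c²/2 + 263*c/2)
t(M) = 18222/4361 (t(M) = -252/(-89) + 198/147 = -252*(-1/89) + 198*(1/147) = 252/89 + 66/49 = 18222/4361)
127723 + t(-229)/Z(-12) = 127723 + 18222/(4361*(-48 + (½)*(-12)² + (263/2)*(-12))) = 127723 + 18222/(4361*(-48 + (½)*144 - 1578)) = 127723 + 18222/(4361*(-48 + 72 - 1578)) = 127723 + (18222/4361)/(-1554) = 127723 + (18222/4361)*(-1/1554) = 127723 - 3037/1129499 = 144262997740/1129499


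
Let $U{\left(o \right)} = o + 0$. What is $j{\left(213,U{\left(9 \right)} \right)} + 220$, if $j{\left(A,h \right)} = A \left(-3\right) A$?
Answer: $-135887$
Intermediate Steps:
$U{\left(o \right)} = o$
$j{\left(A,h \right)} = - 3 A^{2}$ ($j{\left(A,h \right)} = - 3 A A = - 3 A^{2}$)
$j{\left(213,U{\left(9 \right)} \right)} + 220 = - 3 \cdot 213^{2} + 220 = \left(-3\right) 45369 + 220 = -136107 + 220 = -135887$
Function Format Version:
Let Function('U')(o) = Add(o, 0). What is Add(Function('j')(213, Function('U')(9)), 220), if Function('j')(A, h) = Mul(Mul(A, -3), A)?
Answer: -135887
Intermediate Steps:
Function('U')(o) = o
Function('j')(A, h) = Mul(-3, Pow(A, 2)) (Function('j')(A, h) = Mul(Mul(-3, A), A) = Mul(-3, Pow(A, 2)))
Add(Function('j')(213, Function('U')(9)), 220) = Add(Mul(-3, Pow(213, 2)), 220) = Add(Mul(-3, 45369), 220) = Add(-136107, 220) = -135887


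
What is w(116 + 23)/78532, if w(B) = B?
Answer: 139/78532 ≈ 0.0017700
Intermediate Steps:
w(116 + 23)/78532 = (116 + 23)/78532 = 139*(1/78532) = 139/78532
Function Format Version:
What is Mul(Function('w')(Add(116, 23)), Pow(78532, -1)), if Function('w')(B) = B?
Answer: Rational(139, 78532) ≈ 0.0017700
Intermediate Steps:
Mul(Function('w')(Add(116, 23)), Pow(78532, -1)) = Mul(Add(116, 23), Pow(78532, -1)) = Mul(139, Rational(1, 78532)) = Rational(139, 78532)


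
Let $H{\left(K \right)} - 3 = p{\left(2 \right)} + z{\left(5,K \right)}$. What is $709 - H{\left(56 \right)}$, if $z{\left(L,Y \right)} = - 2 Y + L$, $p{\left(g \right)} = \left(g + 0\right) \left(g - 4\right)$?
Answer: $817$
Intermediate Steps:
$p{\left(g \right)} = g \left(-4 + g\right)$
$z{\left(L,Y \right)} = L - 2 Y$
$H{\left(K \right)} = 4 - 2 K$ ($H{\left(K \right)} = 3 - \left(-5 - 2 \left(-4 + 2\right) + 2 K\right) = 3 + \left(2 \left(-2\right) - \left(-5 + 2 K\right)\right) = 3 - \left(-1 + 2 K\right) = 4 - 2 K$)
$709 - H{\left(56 \right)} = 709 - \left(4 - 112\right) = 709 - -108 = 709 + 108 = 817$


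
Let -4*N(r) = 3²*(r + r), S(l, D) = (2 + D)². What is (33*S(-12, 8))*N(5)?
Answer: -74250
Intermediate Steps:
N(r) = -9*r/2 (N(r) = -3²*(r + r)/4 = -9*2*r/4 = -9*r/2)
(33*S(-12, 8))*N(5) = (33*(2 + 8)²)*(-9/2*5) = (33*10²)*(-45/2) = (33*100)*(-45/2) = 3300*(-45/2) = -74250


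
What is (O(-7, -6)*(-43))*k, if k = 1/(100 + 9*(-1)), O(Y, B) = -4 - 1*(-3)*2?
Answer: -86/91 ≈ -0.94506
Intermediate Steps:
O(Y, B) = 2 (O(Y, B) = -4 + 3*2 = -4 + 6 = 2)
k = 1/91 (k = 1/(100 - 9) = 1/91 ≈ 0.010989)
(O(-7, -6)*(-43))*k = (2*(-43))*(1/91) = -86*1/91 = -86/91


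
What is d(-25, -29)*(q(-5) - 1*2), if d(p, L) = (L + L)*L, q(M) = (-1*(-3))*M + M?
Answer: -37004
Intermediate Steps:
q(M) = 4*M (q(M) = 3*M + M = 4*M)
d(p, L) = 2*L² (d(p, L) = (2*L)*L = 2*L²)
d(-25, -29)*(q(-5) - 1*2) = (2*(-29)²)*(4*(-5) - 1*2) = (2*841)*(-20 - 2) = 1682*(-22) = -37004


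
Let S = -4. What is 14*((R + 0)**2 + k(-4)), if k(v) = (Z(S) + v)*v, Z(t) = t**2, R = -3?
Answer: -546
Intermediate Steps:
k(v) = v*(16 + v) (k(v) = ((-4)**2 + v)*v = (16 + v)*v = v*(16 + v))
14*((R + 0)**2 + k(-4)) = 14*((-3 + 0)**2 - 4*(16 - 4)) = 14*((-3)**2 - 4*12) = 14*(9 - 48) = 14*(-39) = -546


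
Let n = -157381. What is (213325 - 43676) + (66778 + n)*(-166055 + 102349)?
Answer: 5772124367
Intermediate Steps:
(213325 - 43676) + (66778 + n)*(-166055 + 102349) = (213325 - 43676) + (66778 - 157381)*(-166055 + 102349) = 169649 - 90603*(-63706) = 169649 + 5771954718 = 5772124367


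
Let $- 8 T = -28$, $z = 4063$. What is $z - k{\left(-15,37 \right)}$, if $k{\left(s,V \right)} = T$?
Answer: $\frac{8119}{2} \approx 4059.5$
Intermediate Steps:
$T = \frac{7}{2}$ ($T = \left(- \frac{1}{8}\right) \left(-28\right) = \frac{7}{2} \approx 3.5$)
$k{\left(s,V \right)} = \frac{7}{2}$
$z - k{\left(-15,37 \right)} = 4063 - \frac{7}{2} = \frac{8119}{2}$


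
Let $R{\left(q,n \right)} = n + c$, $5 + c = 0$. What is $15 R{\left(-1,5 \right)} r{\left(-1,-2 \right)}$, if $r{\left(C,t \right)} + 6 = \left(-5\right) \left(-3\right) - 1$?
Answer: $0$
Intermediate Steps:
$c = -5$ ($c = -5 + 0 = -5$)
$r{\left(C,t \right)} = 8$ ($r{\left(C,t \right)} = -6 - -14 = -6 + \left(15 - 1\right) = -6 + 14 = 8$)
$R{\left(q,n \right)} = -5 + n$ ($R{\left(q,n \right)} = n - 5 = -5 + n$)
$15 R{\left(-1,5 \right)} r{\left(-1,-2 \right)} = 15 \left(-5 + 5\right) 8 = 15 \cdot 0 \cdot 8 = 0 \cdot 8 = 0$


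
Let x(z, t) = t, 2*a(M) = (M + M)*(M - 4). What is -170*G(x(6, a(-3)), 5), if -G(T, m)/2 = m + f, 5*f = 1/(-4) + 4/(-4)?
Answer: 1615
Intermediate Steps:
a(M) = M*(-4 + M) (a(M) = ((M + M)*(M - 4))/2 = ((2*M)*(-4 + M))/2 = (2*M*(-4 + M))/2 = M*(-4 + M))
f = -¼ (f = (1/(-4) + 4/(-4))/5 = (1*(-¼) + 4*(-¼))/5 = (-¼ - 1)/5 = (⅕)*(-5/4) = -¼ ≈ -0.25000)
G(T, m) = ½ - 2*m (G(T, m) = -2*(m - ¼) = -2*(-¼ + m) = ½ - 2*m)
-170*G(x(6, a(-3)), 5) = -170*(½ - 2*5) = -170*(½ - 10) = -170*(-19/2) = 1615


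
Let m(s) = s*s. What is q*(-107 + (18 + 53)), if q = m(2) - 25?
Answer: 756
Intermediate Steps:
m(s) = s²
q = -21 (q = 2² - 25 = 4 - 25 = -21)
q*(-107 + (18 + 53)) = -21*(-107 + (18 + 53)) = -21*(-107 + 71) = -21*(-36) = 756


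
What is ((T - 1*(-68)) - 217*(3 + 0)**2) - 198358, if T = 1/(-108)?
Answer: -21626245/108 ≈ -2.0024e+5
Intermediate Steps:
T = -1/108 ≈ -0.0092593
((T - 1*(-68)) - 217*(3 + 0)**2) - 198358 = ((-1/108 - 1*(-68)) - 217*(3 + 0)**2) - 198358 = ((-1/108 + 68) - 217*3**2) - 198358 = (7343/108 - 217*9) - 198358 = (7343/108 - 1953) - 198358 = -203581/108 - 198358 = -21626245/108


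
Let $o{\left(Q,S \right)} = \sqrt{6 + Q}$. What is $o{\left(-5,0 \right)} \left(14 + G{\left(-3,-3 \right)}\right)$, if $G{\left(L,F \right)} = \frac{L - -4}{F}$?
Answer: $\frac{41}{3} \approx 13.667$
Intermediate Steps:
$G{\left(L,F \right)} = \frac{4 + L}{F}$ ($G{\left(L,F \right)} = \frac{L + 4}{F} = \frac{4 + L}{F}$)
$o{\left(-5,0 \right)} \left(14 + G{\left(-3,-3 \right)}\right) = \sqrt{6 - 5} \left(14 + \frac{4 - 3}{-3}\right) = \sqrt{1} \left(14 - \frac{1}{3}\right) = 1 \left(14 - \frac{1}{3}\right) = 1 \cdot \frac{41}{3} = \frac{41}{3}$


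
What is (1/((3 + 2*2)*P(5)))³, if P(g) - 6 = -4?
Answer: 1/2744 ≈ 0.00036443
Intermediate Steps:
P(g) = 2 (P(g) = 6 - 4 = 2)
(1/((3 + 2*2)*P(5)))³ = (1/((3 + 2*2)*2))³ = ((½)/(3 + 4))³ = ((½)/7)³ = ((⅐)*(½))³ = (1/14)³ = 1/2744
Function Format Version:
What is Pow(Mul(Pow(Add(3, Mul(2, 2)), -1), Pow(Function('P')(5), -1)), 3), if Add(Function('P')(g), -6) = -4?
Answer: Rational(1, 2744) ≈ 0.00036443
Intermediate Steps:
Function('P')(g) = 2 (Function('P')(g) = Add(6, -4) = 2)
Pow(Mul(Pow(Add(3, Mul(2, 2)), -1), Pow(Function('P')(5), -1)), 3) = Pow(Mul(Pow(Add(3, Mul(2, 2)), -1), Pow(2, -1)), 3) = Pow(Mul(Pow(Add(3, 4), -1), Rational(1, 2)), 3) = Pow(Mul(Pow(7, -1), Rational(1, 2)), 3) = Pow(Mul(Rational(1, 7), Rational(1, 2)), 3) = Pow(Rational(1, 14), 3) = Rational(1, 2744)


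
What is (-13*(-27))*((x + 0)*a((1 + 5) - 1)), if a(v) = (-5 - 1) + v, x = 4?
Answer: -1404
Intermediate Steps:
a(v) = -6 + v
(-13*(-27))*((x + 0)*a((1 + 5) - 1)) = (-13*(-27))*((4 + 0)*(-6 + ((1 + 5) - 1))) = 351*(4*(-6 + (6 - 1))) = 351*(4*(-6 + 5)) = 351*(4*(-1)) = 351*(-4) = -1404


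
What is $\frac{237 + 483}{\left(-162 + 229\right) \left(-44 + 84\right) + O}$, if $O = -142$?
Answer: $\frac{40}{141} \approx 0.28369$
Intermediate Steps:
$\frac{237 + 483}{\left(-162 + 229\right) \left(-44 + 84\right) + O} = \frac{237 + 483}{\left(-162 + 229\right) \left(-44 + 84\right) - 142} = \frac{720}{67 \cdot 40 - 142} = \frac{720}{2680 - 142} = \frac{720}{2538} = 720 \cdot \frac{1}{2538} = \frac{40}{141}$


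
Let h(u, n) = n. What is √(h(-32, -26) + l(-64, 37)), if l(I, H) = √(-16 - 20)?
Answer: √(-26 + 6*I) ≈ 0.58452 + 5.1324*I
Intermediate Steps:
l(I, H) = 6*I (l(I, H) = √(-36) = 6*I)
√(h(-32, -26) + l(-64, 37)) = √(-26 + 6*I)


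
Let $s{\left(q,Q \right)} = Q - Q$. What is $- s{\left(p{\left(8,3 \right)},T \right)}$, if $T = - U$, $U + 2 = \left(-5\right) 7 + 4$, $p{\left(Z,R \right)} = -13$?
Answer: $0$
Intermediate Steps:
$U = -33$ ($U = -2 + \left(\left(-5\right) 7 + 4\right) = -2 + \left(-35 + 4\right) = -2 - 31 = -33$)
$T = 33$ ($T = \left(-1\right) \left(-33\right) = 33$)
$s{\left(q,Q \right)} = 0$
$- s{\left(p{\left(8,3 \right)},T \right)} = \left(-1\right) 0 = 0$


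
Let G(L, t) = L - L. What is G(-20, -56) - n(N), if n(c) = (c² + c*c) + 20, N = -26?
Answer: -1372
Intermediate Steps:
G(L, t) = 0
n(c) = 20 + 2*c² (n(c) = (c² + c²) + 20 = 2*c² + 20 = 20 + 2*c²)
G(-20, -56) - n(N) = 0 - (20 + 2*(-26)²) = 0 - (20 + 2*676) = 0 - (20 + 1352) = 0 - 1*1372 = 0 - 1372 = -1372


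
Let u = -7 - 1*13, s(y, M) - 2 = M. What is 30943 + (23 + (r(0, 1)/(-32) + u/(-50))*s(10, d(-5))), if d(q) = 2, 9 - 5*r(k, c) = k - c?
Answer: 619347/20 ≈ 30967.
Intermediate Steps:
r(k, c) = 9/5 - k/5 + c/5 (r(k, c) = 9/5 - (k - c)/5 = 9/5 + (-k/5 + c/5) = 9/5 - k/5 + c/5)
s(y, M) = 2 + M
u = -20 (u = -7 - 13 = -20)
30943 + (23 + (r(0, 1)/(-32) + u/(-50))*s(10, d(-5))) = 30943 + (23 + ((9/5 - 1/5*0 + (1/5)*1)/(-32) - 20/(-50))*(2 + 2)) = 30943 + (23 + ((9/5 + 0 + 1/5)*(-1/32) - 20*(-1/50))*4) = 30943 + (23 + (2*(-1/32) + 2/5)*4) = 30943 + (23 + (-1/16 + 2/5)*4) = 30943 + (23 + (27/80)*4) = 30943 + (23 + 27/20) = 30943 + 487/20 = 619347/20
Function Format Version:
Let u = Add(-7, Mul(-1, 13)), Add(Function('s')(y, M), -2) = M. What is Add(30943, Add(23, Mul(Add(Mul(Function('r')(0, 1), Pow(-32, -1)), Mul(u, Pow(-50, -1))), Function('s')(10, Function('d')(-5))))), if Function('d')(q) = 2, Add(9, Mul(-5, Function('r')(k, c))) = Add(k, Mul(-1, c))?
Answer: Rational(619347, 20) ≈ 30967.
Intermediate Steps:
Function('r')(k, c) = Add(Rational(9, 5), Mul(Rational(-1, 5), k), Mul(Rational(1, 5), c)) (Function('r')(k, c) = Add(Rational(9, 5), Mul(Rational(-1, 5), Add(k, Mul(-1, c)))) = Add(Rational(9, 5), Add(Mul(Rational(-1, 5), k), Mul(Rational(1, 5), c))) = Add(Rational(9, 5), Mul(Rational(-1, 5), k), Mul(Rational(1, 5), c)))
Function('s')(y, M) = Add(2, M)
u = -20 (u = Add(-7, -13) = -20)
Add(30943, Add(23, Mul(Add(Mul(Function('r')(0, 1), Pow(-32, -1)), Mul(u, Pow(-50, -1))), Function('s')(10, Function('d')(-5))))) = Add(30943, Add(23, Mul(Add(Mul(Add(Rational(9, 5), Mul(Rational(-1, 5), 0), Mul(Rational(1, 5), 1)), Pow(-32, -1)), Mul(-20, Pow(-50, -1))), Add(2, 2)))) = Add(30943, Add(23, Mul(Add(Mul(Add(Rational(9, 5), 0, Rational(1, 5)), Rational(-1, 32)), Mul(-20, Rational(-1, 50))), 4))) = Add(30943, Add(23, Mul(Add(Mul(2, Rational(-1, 32)), Rational(2, 5)), 4))) = Add(30943, Add(23, Mul(Add(Rational(-1, 16), Rational(2, 5)), 4))) = Add(30943, Add(23, Mul(Rational(27, 80), 4))) = Add(30943, Add(23, Rational(27, 20))) = Add(30943, Rational(487, 20)) = Rational(619347, 20)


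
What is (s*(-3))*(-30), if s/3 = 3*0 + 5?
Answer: 1350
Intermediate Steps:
s = 15 (s = 3*(3*0 + 5) = 3*(0 + 5) = 3*5 = 15)
(s*(-3))*(-30) = (15*(-3))*(-30) = -45*(-30) = 1350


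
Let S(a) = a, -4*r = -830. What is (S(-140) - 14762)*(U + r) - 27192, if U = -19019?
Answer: 280301781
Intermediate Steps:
r = 415/2 (r = -1/4*(-830) = 415/2 ≈ 207.50)
(S(-140) - 14762)*(U + r) - 27192 = (-140 - 14762)*(-19019 + 415/2) - 27192 = -14902*(-37623/2) - 27192 = 280328973 - 27192 = 280301781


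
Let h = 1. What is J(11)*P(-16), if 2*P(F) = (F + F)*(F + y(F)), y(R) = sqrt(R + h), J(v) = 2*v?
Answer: 5632 - 352*I*sqrt(15) ≈ 5632.0 - 1363.3*I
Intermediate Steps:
y(R) = sqrt(1 + R) (y(R) = sqrt(R + 1) = sqrt(1 + R))
P(F) = F*(F + sqrt(1 + F)) (P(F) = ((F + F)*(F + sqrt(1 + F)))/2 = ((2*F)*(F + sqrt(1 + F)))/2 = (2*F*(F + sqrt(1 + F)))/2 = F*(F + sqrt(1 + F)))
J(11)*P(-16) = (2*11)*(-16*(-16 + sqrt(1 - 16))) = 22*(-16*(-16 + sqrt(-15))) = 22*(-16*(-16 + I*sqrt(15))) = 22*(256 - 16*I*sqrt(15)) = 5632 - 352*I*sqrt(15)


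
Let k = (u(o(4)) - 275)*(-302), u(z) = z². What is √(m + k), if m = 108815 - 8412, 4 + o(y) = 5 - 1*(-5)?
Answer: √172581 ≈ 415.43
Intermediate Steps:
o(y) = 6 (o(y) = -4 + (5 - 1*(-5)) = -4 + (5 + 5) = -4 + 10 = 6)
m = 100403
k = 72178 (k = (6² - 275)*(-302) = (36 - 275)*(-302) = -239*(-302) = 72178)
√(m + k) = √(100403 + 72178) = √172581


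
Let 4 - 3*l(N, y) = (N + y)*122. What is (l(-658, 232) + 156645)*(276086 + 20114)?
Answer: 154590038200/3 ≈ 5.1530e+10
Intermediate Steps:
l(N, y) = 4/3 - 122*N/3 - 122*y/3 (l(N, y) = 4/3 - (N + y)*122/3 = 4/3 - (122*N + 122*y)/3 = 4/3 + (-122*N/3 - 122*y/3) = 4/3 - 122*N/3 - 122*y/3)
(l(-658, 232) + 156645)*(276086 + 20114) = ((4/3 - 122/3*(-658) - 122/3*232) + 156645)*(276086 + 20114) = ((4/3 + 80276/3 - 28304/3) + 156645)*296200 = (51976/3 + 156645)*296200 = (521911/3)*296200 = 154590038200/3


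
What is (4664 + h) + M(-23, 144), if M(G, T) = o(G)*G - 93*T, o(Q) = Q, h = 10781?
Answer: 2582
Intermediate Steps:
M(G, T) = G**2 - 93*T (M(G, T) = G*G - 93*T = G**2 - 93*T)
(4664 + h) + M(-23, 144) = (4664 + 10781) + ((-23)**2 - 93*144) = 15445 + (529 - 13392) = 15445 - 12863 = 2582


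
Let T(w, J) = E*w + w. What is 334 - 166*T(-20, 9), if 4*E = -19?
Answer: -12116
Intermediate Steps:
E = -19/4 (E = (1/4)*(-19) = -19/4 ≈ -4.7500)
T(w, J) = -15*w/4 (T(w, J) = -19*w/4 + w = -15*w/4)
334 - 166*T(-20, 9) = 334 - (-1245)*(-20)/2 = 334 - 166*75 = 334 - 12450 = -12116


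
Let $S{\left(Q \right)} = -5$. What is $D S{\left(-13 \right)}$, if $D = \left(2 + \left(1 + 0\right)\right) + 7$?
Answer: $-50$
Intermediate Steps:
$D = 10$ ($D = \left(2 + 1\right) + 7 = 3 + 7 = 10$)
$D S{\left(-13 \right)} = 10 \left(-5\right) = -50$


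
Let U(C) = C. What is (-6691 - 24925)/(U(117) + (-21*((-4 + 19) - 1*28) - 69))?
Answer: -31616/321 ≈ -98.492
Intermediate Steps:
(-6691 - 24925)/(U(117) + (-21*((-4 + 19) - 1*28) - 69)) = (-6691 - 24925)/(117 + (-21*((-4 + 19) - 1*28) - 69)) = -31616/(117 + (-21*(15 - 28) - 69)) = -31616/(117 + (-21*(-13) - 69)) = -31616/(117 + (273 - 69)) = -31616/(117 + 204) = -31616/321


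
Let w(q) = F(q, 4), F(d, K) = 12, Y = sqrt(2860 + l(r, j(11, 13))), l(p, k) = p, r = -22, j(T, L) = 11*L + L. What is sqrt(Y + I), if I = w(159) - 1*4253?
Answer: sqrt(-4241 + sqrt(2838)) ≈ 64.713*I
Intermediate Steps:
j(T, L) = 12*L
Y = sqrt(2838) (Y = sqrt(2860 - 22) = sqrt(2838) ≈ 53.273)
w(q) = 12
I = -4241 (I = 12 - 1*4253 = 12 - 4253 = -4241)
sqrt(Y + I) = sqrt(sqrt(2838) - 4241) = sqrt(-4241 + sqrt(2838))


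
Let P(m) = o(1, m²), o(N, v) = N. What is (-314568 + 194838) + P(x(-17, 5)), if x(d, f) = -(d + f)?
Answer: -119729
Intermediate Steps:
x(d, f) = -d - f
P(m) = 1
(-314568 + 194838) + P(x(-17, 5)) = (-314568 + 194838) + 1 = -119730 + 1 = -119729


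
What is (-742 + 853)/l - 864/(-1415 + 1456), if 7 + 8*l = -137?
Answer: -6701/246 ≈ -27.240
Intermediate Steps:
l = -18 (l = -7/8 + (1/8)*(-137) = -7/8 - 137/8 = -18)
(-742 + 853)/l - 864/(-1415 + 1456) = (-742 + 853)/(-18) - 864/(-1415 + 1456) = 111*(-1/18) - 864/41 = -37/6 - 864*1/41 = -37/6 - 864/41 = -6701/246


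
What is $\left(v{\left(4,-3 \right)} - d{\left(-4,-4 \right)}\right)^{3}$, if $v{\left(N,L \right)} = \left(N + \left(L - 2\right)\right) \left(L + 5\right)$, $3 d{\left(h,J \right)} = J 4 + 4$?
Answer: $8$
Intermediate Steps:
$d{\left(h,J \right)} = \frac{4}{3} + \frac{4 J}{3}$ ($d{\left(h,J \right)} = \frac{J 4 + 4}{3} = \frac{4 J + 4}{3} = \frac{4 + 4 J}{3} = \frac{4}{3} + \frac{4 J}{3}$)
$v{\left(N,L \right)} = \left(5 + L\right) \left(-2 + L + N\right)$ ($v{\left(N,L \right)} = \left(N + \left(-2 + L\right)\right) \left(5 + L\right) = \left(-2 + L + N\right) \left(5 + L\right) = \left(5 + L\right) \left(-2 + L + N\right)$)
$\left(v{\left(4,-3 \right)} - d{\left(-4,-4 \right)}\right)^{3} = \left(\left(-10 + \left(-3\right)^{2} + 3 \left(-3\right) + 5 \cdot 4 - 12\right) - \left(\frac{4}{3} + \frac{4}{3} \left(-4\right)\right)\right)^{3} = \left(\left(-10 + 9 - 9 + 20 - 12\right) - \left(\frac{4}{3} - \frac{16}{3}\right)\right)^{3} = \left(-2 - -4\right)^{3} = \left(-2 + 4\right)^{3} = 2^{3} = 8$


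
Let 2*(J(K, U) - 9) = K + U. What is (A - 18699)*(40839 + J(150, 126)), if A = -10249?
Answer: -1186462728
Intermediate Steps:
J(K, U) = 9 + K/2 + U/2 (J(K, U) = 9 + (K + U)/2 = 9 + (K/2 + U/2) = 9 + K/2 + U/2)
(A - 18699)*(40839 + J(150, 126)) = (-10249 - 18699)*(40839 + (9 + (1/2)*150 + (1/2)*126)) = -28948*(40839 + (9 + 75 + 63)) = -28948*(40839 + 147) = -28948*40986 = -1186462728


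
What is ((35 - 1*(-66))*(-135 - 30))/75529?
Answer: -16665/75529 ≈ -0.22064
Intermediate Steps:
((35 - 1*(-66))*(-135 - 30))/75529 = ((35 + 66)*(-165))*(1/75529) = (101*(-165))*(1/75529) = -16665*1/75529 = -16665/75529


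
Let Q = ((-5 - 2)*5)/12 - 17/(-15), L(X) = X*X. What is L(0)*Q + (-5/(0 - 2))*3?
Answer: 15/2 ≈ 7.5000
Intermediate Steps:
L(X) = X²
Q = -107/60 (Q = -7*5*(1/12) - 17*(-1/15) = -35*1/12 + 17/15 = -35/12 + 17/15 = -107/60 ≈ -1.7833)
L(0)*Q + (-5/(0 - 2))*3 = 0²*(-107/60) + (-5/(0 - 2))*3 = 0*(-107/60) + (-5/(-2))*3 = 0 - ½*(-5)*3 = 0 + (5/2)*3 = 0 + 15/2 = 15/2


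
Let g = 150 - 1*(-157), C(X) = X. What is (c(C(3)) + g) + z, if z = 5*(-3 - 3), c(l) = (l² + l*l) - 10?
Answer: 285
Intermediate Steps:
c(l) = -10 + 2*l² (c(l) = (l² + l²) - 10 = 2*l² - 10 = -10 + 2*l²)
g = 307 (g = 150 + 157 = 307)
z = -30 (z = 5*(-6) = -30)
(c(C(3)) + g) + z = ((-10 + 2*3²) + 307) - 30 = ((-10 + 2*9) + 307) - 30 = ((-10 + 18) + 307) - 30 = (8 + 307) - 30 = 315 - 30 = 285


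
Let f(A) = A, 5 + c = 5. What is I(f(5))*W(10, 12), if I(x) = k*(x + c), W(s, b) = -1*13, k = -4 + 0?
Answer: 260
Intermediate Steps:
c = 0 (c = -5 + 5 = 0)
k = -4
W(s, b) = -13
I(x) = -4*x (I(x) = -4*(x + 0) = -4*x)
I(f(5))*W(10, 12) = -4*5*(-13) = -20*(-13) = 260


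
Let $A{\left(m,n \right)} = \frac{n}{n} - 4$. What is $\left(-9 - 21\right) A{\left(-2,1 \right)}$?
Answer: $90$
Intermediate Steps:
$A{\left(m,n \right)} = -3$ ($A{\left(m,n \right)} = 1 - 4 = -3$)
$\left(-9 - 21\right) A{\left(-2,1 \right)} = \left(-9 - 21\right) \left(-3\right) = \left(-30\right) \left(-3\right) = 90$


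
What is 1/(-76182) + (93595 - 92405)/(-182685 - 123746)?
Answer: -90963011/23344526442 ≈ -0.0038965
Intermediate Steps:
1/(-76182) + (93595 - 92405)/(-182685 - 123746) = -1/76182 + 1190/(-306431) = -1/76182 + 1190*(-1/306431) = -1/76182 - 1190/306431 = -90963011/23344526442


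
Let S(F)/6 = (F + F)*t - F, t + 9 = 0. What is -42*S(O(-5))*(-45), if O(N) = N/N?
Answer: -215460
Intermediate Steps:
O(N) = 1
t = -9 (t = -9 + 0 = -9)
S(F) = -114*F (S(F) = 6*((F + F)*(-9) - F) = 6*((2*F)*(-9) - F) = 6*(-18*F - F) = 6*(-19*F) = -114*F)
-42*S(O(-5))*(-45) = -(-4788)*(-45) = -42*(-114)*(-45) = 4788*(-45) = -215460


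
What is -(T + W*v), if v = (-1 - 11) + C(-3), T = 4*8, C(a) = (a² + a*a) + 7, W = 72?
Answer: -968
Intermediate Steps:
C(a) = 7 + 2*a² (C(a) = (a² + a²) + 7 = 2*a² + 7 = 7 + 2*a²)
T = 32
v = 13 (v = (-1 - 11) + (7 + 2*(-3)²) = -12 + (7 + 2*9) = -12 + (7 + 18) = -12 + 25 = 13)
-(T + W*v) = -(32 + 72*13) = -(32 + 936) = -1*968 = -968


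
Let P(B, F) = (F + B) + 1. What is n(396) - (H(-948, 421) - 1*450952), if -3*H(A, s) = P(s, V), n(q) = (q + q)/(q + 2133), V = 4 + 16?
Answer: 380277002/843 ≈ 4.5110e+5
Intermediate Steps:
V = 20
n(q) = 2*q/(2133 + q) (n(q) = (2*q)/(2133 + q) = 2*q/(2133 + q))
P(B, F) = 1 + B + F (P(B, F) = (B + F) + 1 = 1 + B + F)
H(A, s) = -7 - s/3 (H(A, s) = -(1 + s + 20)/3 = -(21 + s)/3 = -7 - s/3)
n(396) - (H(-948, 421) - 1*450952) = 2*396/(2133 + 396) - ((-7 - ⅓*421) - 1*450952) = 2*396/2529 - ((-7 - 421/3) - 450952) = 2*396*(1/2529) - (-442/3 - 450952) = 88/281 - 1*(-1353298/3) = 88/281 + 1353298/3 = 380277002/843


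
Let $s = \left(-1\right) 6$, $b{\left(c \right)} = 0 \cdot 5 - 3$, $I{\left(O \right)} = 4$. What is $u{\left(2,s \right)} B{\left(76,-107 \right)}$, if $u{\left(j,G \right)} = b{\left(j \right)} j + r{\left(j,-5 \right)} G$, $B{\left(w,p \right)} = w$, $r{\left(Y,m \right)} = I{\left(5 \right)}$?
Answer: $-2280$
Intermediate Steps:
$r{\left(Y,m \right)} = 4$
$b{\left(c \right)} = -3$ ($b{\left(c \right)} = 0 - 3 = -3$)
$s = -6$
$u{\left(j,G \right)} = - 3 j + 4 G$
$u{\left(2,s \right)} B{\left(76,-107 \right)} = \left(\left(-3\right) 2 + 4 \left(-6\right)\right) 76 = \left(-6 - 24\right) 76 = \left(-30\right) 76 = -2280$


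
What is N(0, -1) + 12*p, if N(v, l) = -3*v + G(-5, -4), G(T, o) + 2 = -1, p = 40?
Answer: 477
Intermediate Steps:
G(T, o) = -3 (G(T, o) = -2 - 1 = -3)
N(v, l) = -3 - 3*v (N(v, l) = -3*v - 3 = -3 - 3*v)
N(0, -1) + 12*p = (-3 - 3*0) + 12*40 = (-3 + 0) + 480 = -3 + 480 = 477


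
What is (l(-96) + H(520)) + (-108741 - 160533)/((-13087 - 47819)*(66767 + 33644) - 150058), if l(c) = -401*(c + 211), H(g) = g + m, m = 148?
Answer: -138971981777127/3057891212 ≈ -45447.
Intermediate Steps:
H(g) = 148 + g (H(g) = g + 148 = 148 + g)
l(c) = -84611 - 401*c (l(c) = -401*(211 + c) = -84611 - 401*c)
(l(-96) + H(520)) + (-108741 - 160533)/((-13087 - 47819)*(66767 + 33644) - 150058) = ((-84611 - 401*(-96)) + (148 + 520)) + (-108741 - 160533)/((-13087 - 47819)*(66767 + 33644) - 150058) = ((-84611 + 38496) + 668) - 269274/(-60906*100411 - 150058) = (-46115 + 668) - 269274/(-6115632366 - 150058) = -45447 - 269274/(-6115782424) = -45447 - 269274*(-1/6115782424) = -45447 + 134637/3057891212 = -138971981777127/3057891212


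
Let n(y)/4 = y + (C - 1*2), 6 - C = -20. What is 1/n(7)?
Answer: 1/124 ≈ 0.0080645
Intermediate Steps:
C = 26 (C = 6 - 1*(-20) = 6 + 20 = 26)
n(y) = 96 + 4*y (n(y) = 4*(y + (26 - 1*2)) = 4*(y + (26 - 2)) = 4*(y + 24) = 4*(24 + y) = 96 + 4*y)
1/n(7) = 1/(96 + 4*7) = 1/(96 + 28) = 1/124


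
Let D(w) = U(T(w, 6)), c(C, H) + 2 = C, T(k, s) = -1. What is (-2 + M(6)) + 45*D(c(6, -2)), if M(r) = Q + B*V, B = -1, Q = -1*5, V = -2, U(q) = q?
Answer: -50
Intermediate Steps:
c(C, H) = -2 + C
Q = -5
D(w) = -1
M(r) = -3 (M(r) = -5 - 1*(-2) = -5 + 2 = -3)
(-2 + M(6)) + 45*D(c(6, -2)) = (-2 - 3) + 45*(-1) = -5 - 45 = -50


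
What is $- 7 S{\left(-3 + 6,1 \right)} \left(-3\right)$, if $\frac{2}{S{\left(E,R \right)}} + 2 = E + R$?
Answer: $21$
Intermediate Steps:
$S{\left(E,R \right)} = \frac{2}{-2 + E + R}$ ($S{\left(E,R \right)} = \frac{2}{-2 + \left(E + R\right)} = \frac{2}{-2 + E + R}$)
$- 7 S{\left(-3 + 6,1 \right)} \left(-3\right) = - 7 \frac{2}{-2 + \left(-3 + 6\right) + 1} \left(-3\right) = - 7 \frac{2}{-2 + 3 + 1} \left(-3\right) = - 7 \cdot \frac{2}{2} \left(-3\right) = - 7 \cdot 2 \cdot \frac{1}{2} \left(-3\right) = \left(-7\right) 1 \left(-3\right) = \left(-7\right) \left(-3\right) = 21$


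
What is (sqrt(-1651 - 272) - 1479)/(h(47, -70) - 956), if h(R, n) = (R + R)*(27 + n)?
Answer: 29/98 - I*sqrt(1923)/4998 ≈ 0.29592 - 0.0087739*I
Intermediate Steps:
h(R, n) = 2*R*(27 + n) (h(R, n) = (2*R)*(27 + n) = 2*R*(27 + n))
(sqrt(-1651 - 272) - 1479)/(h(47, -70) - 956) = (sqrt(-1651 - 272) - 1479)/(2*47*(27 - 70) - 956) = (sqrt(-1923) - 1479)/(2*47*(-43) - 956) = (I*sqrt(1923) - 1479)/(-4042 - 956) = (-1479 + I*sqrt(1923))/(-4998) = (-1479 + I*sqrt(1923))*(-1/4998) = 29/98 - I*sqrt(1923)/4998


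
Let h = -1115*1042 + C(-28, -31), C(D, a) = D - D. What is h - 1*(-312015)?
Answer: -849815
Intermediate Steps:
C(D, a) = 0
h = -1161830 (h = -1115*1042 + 0 = -1161830 + 0 = -1161830)
h - 1*(-312015) = -1161830 - 1*(-312015) = -1161830 + 312015 = -849815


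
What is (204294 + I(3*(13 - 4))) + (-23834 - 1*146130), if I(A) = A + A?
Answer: 34384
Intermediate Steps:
I(A) = 2*A
(204294 + I(3*(13 - 4))) + (-23834 - 1*146130) = (204294 + 2*(3*(13 - 4))) + (-23834 - 1*146130) = (204294 + 2*(3*9)) + (-23834 - 146130) = (204294 + 2*27) - 169964 = (204294 + 54) - 169964 = 204348 - 169964 = 34384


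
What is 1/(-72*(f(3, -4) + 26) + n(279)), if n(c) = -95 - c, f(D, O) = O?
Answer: -1/1958 ≈ -0.00051073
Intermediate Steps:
1/(-72*(f(3, -4) + 26) + n(279)) = 1/(-72*(-4 + 26) + (-95 - 1*279)) = 1/(-72*22 + (-95 - 279)) = 1/(-1584 - 374) = 1/(-1958) = -1/1958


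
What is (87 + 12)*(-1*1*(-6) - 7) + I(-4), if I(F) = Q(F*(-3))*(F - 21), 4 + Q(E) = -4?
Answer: 101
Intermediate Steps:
Q(E) = -8 (Q(E) = -4 - 4 = -8)
I(F) = 168 - 8*F (I(F) = -8*(F - 21) = -8*(-21 + F) = 168 - 8*F)
(87 + 12)*(-1*1*(-6) - 7) + I(-4) = (87 + 12)*(-1*1*(-6) - 7) + (168 - 8*(-4)) = 99*(-1*(-6) - 7) + (168 + 32) = 99*(6 - 7) + 200 = 99*(-1) + 200 = -99 + 200 = 101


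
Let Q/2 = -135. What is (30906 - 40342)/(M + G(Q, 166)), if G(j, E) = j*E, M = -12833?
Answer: 9436/57653 ≈ 0.16367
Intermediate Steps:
Q = -270 (Q = 2*(-135) = -270)
G(j, E) = E*j
(30906 - 40342)/(M + G(Q, 166)) = (30906 - 40342)/(-12833 + 166*(-270)) = -9436/(-12833 - 44820) = -9436/(-57653) = -9436*(-1/57653) = 9436/57653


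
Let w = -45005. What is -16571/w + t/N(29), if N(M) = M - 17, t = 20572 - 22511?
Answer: -87065843/540060 ≈ -161.22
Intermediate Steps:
t = -1939
N(M) = -17 + M
-16571/w + t/N(29) = -16571/(-45005) - 1939/(-17 + 29) = -16571*(-1/45005) - 1939/12 = 16571/45005 - 1939*1/12 = 16571/45005 - 1939/12 = -87065843/540060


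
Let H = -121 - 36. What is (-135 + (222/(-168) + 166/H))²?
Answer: 364715742889/19324816 ≈ 18873.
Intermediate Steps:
H = -157
(-135 + (222/(-168) + 166/H))² = (-135 + (222/(-168) + 166/(-157)))² = (-135 + (222*(-1/168) + 166*(-1/157)))² = (-135 + (-37/28 - 166/157))² = (-135 - 10457/4396)² = (-603917/4396)² = 364715742889/19324816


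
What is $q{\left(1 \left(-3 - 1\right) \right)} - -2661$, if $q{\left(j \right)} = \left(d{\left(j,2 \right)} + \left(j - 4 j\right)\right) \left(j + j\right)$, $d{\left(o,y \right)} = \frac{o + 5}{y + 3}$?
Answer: $\frac{12817}{5} \approx 2563.4$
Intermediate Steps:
$d{\left(o,y \right)} = \frac{5 + o}{3 + y}$
$q{\left(j \right)} = 2 j \left(1 - \frac{14 j}{5}\right)$ ($q{\left(j \right)} = \left(\frac{5 + j}{3 + 2} + \left(j - 4 j\right)\right) \left(j + j\right) = \left(\frac{5 + j}{5} - 3 j\right) 2 j = \left(\left(1 + \frac{j}{5}\right) - 3 j\right) 2 j = \left(1 - \frac{14 j}{5}\right) 2 j = 2 j \left(1 - \frac{14 j}{5}\right)$)
$q{\left(1 \left(-3 - 1\right) \right)} - -2661 = \frac{2 \cdot 1 \left(-3 - 1\right) \left(5 - 14 \cdot 1 \left(-3 - 1\right)\right)}{5} - -2661 = \frac{2 \cdot 1 \left(-4\right) \left(5 - 14 \cdot 1 \left(-4\right)\right)}{5} + 2661 = \frac{2}{5} \left(-4\right) \left(5 - -56\right) + 2661 = \frac{2}{5} \left(-4\right) \left(5 + 56\right) + 2661 = \frac{2}{5} \left(-4\right) 61 + 2661 = - \frac{488}{5} + 2661 = \frac{12817}{5}$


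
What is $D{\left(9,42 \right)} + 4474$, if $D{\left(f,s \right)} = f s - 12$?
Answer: $4840$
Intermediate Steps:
$D{\left(f,s \right)} = -12 + f s$
$D{\left(9,42 \right)} + 4474 = \left(-12 + 9 \cdot 42\right) + 4474 = \left(-12 + 378\right) + 4474 = 366 + 4474 = 4840$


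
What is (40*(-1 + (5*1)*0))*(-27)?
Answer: 1080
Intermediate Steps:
(40*(-1 + (5*1)*0))*(-27) = (40*(-1 + 5*0))*(-27) = (40*(-1 + 0))*(-27) = (40*(-1))*(-27) = -40*(-27) = 1080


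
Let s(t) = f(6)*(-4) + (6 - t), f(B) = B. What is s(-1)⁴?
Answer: 83521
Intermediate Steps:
s(t) = -18 - t (s(t) = 6*(-4) + (6 - t) = -24 + (6 - t) = -18 - t)
s(-1)⁴ = (-18 - 1*(-1))⁴ = (-18 + 1)⁴ = (-17)⁴ = 83521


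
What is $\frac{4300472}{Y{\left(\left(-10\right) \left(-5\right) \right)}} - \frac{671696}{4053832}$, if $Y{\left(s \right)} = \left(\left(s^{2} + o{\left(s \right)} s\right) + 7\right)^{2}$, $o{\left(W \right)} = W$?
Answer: $\frac{74242421950}{12703720859721} \approx 0.0058441$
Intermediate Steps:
$Y{\left(s \right)} = \left(7 + 2 s^{2}\right)^{2}$ ($Y{\left(s \right)} = \left(\left(s^{2} + s s\right) + 7\right)^{2} = \left(\left(s^{2} + s^{2}\right) + 7\right)^{2} = \left(2 s^{2} + 7\right)^{2} = \left(7 + 2 s^{2}\right)^{2}$)
$\frac{4300472}{Y{\left(\left(-10\right) \left(-5\right) \right)}} - \frac{671696}{4053832} = \frac{4300472}{\left(7 + 2 \left(\left(-10\right) \left(-5\right)\right)^{2}\right)^{2}} - \frac{671696}{4053832} = \frac{4300472}{\left(7 + 2 \cdot 50^{2}\right)^{2}} - \frac{83962}{506729} = \frac{4300472}{\left(7 + 2 \cdot 2500\right)^{2}} - \frac{83962}{506729} = \frac{4300472}{\left(7 + 5000\right)^{2}} - \frac{83962}{506729} = \frac{4300472}{5007^{2}} - \frac{83962}{506729} = \frac{4300472}{25070049} - \frac{83962}{506729} = \frac{74242421950}{12703720859721}$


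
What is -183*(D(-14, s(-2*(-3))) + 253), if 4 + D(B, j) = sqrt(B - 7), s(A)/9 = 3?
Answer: -45567 - 183*I*sqrt(21) ≈ -45567.0 - 838.61*I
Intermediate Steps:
s(A) = 27 (s(A) = 9*3 = 27)
D(B, j) = -4 + sqrt(-7 + B) (D(B, j) = -4 + sqrt(B - 7) = -4 + sqrt(-7 + B))
-183*(D(-14, s(-2*(-3))) + 253) = -183*((-4 + sqrt(-7 - 14)) + 253) = -183*((-4 + sqrt(-21)) + 253) = -183*((-4 + I*sqrt(21)) + 253) = -183*(249 + I*sqrt(21)) = -45567 - 183*I*sqrt(21)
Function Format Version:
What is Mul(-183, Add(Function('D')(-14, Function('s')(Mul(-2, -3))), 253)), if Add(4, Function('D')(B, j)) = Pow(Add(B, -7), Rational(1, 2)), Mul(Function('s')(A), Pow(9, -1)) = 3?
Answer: Add(-45567, Mul(-183, I, Pow(21, Rational(1, 2)))) ≈ Add(-45567., Mul(-838.61, I))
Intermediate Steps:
Function('s')(A) = 27 (Function('s')(A) = Mul(9, 3) = 27)
Function('D')(B, j) = Add(-4, Pow(Add(-7, B), Rational(1, 2))) (Function('D')(B, j) = Add(-4, Pow(Add(B, -7), Rational(1, 2))) = Add(-4, Pow(Add(-7, B), Rational(1, 2))))
Mul(-183, Add(Function('D')(-14, Function('s')(Mul(-2, -3))), 253)) = Mul(-183, Add(Add(-4, Pow(Add(-7, -14), Rational(1, 2))), 253)) = Mul(-183, Add(Add(-4, Pow(-21, Rational(1, 2))), 253)) = Mul(-183, Add(Add(-4, Mul(I, Pow(21, Rational(1, 2)))), 253)) = Mul(-183, Add(249, Mul(I, Pow(21, Rational(1, 2))))) = Add(-45567, Mul(-183, I, Pow(21, Rational(1, 2))))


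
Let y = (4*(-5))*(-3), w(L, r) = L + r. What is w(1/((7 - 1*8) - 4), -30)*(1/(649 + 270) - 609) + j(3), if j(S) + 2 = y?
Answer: 16955336/919 ≈ 18450.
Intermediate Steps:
y = 60 (y = -20*(-3) = 60)
j(S) = 58 (j(S) = -2 + 60 = 58)
w(1/((7 - 1*8) - 4), -30)*(1/(649 + 270) - 609) + j(3) = (1/((7 - 1*8) - 4) - 30)*(1/(649 + 270) - 609) + 58 = (1/((7 - 8) - 4) - 30)*(1/919 - 609) + 58 = (1/(-1 - 4) - 30)*(1/919 - 609) + 58 = (1/(-5) - 30)*(-559670/919) + 58 = (-⅕ - 30)*(-559670/919) + 58 = -151/5*(-559670/919) + 58 = 16902034/919 + 58 = 16955336/919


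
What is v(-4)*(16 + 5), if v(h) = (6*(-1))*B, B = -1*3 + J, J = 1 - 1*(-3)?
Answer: -126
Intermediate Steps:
J = 4 (J = 1 + 3 = 4)
B = 1 (B = -1*3 + 4 = -3 + 4 = 1)
v(h) = -6 (v(h) = (6*(-1))*1 = -6*1 = -6)
v(-4)*(16 + 5) = -6*(16 + 5) = -6*21 = -126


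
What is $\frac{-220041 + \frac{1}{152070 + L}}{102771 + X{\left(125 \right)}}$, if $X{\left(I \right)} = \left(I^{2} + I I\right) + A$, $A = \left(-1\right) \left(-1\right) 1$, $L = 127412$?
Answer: $- \frac{61497498761}{37456736604} \approx -1.6418$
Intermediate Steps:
$A = 1$ ($A = 1 \cdot 1 = 1$)
$X{\left(I \right)} = 1 + 2 I^{2}$ ($X{\left(I \right)} = \left(I^{2} + I I\right) + 1 = \left(I^{2} + I^{2}\right) + 1 = 2 I^{2} + 1 = 1 + 2 I^{2}$)
$\frac{-220041 + \frac{1}{152070 + L}}{102771 + X{\left(125 \right)}} = \frac{-220041 + \frac{1}{152070 + 127412}}{102771 + \left(1 + 2 \cdot 125^{2}\right)} = \frac{-220041 + \frac{1}{279482}}{102771 + \left(1 + 2 \cdot 15625\right)} = \frac{-220041 + \frac{1}{279482}}{102771 + \left(1 + 31250\right)} = - \frac{61497498761}{279482 \left(102771 + 31251\right)} = - \frac{61497498761}{279482 \cdot 134022} = \left(- \frac{61497498761}{279482}\right) \frac{1}{134022} = - \frac{61497498761}{37456736604}$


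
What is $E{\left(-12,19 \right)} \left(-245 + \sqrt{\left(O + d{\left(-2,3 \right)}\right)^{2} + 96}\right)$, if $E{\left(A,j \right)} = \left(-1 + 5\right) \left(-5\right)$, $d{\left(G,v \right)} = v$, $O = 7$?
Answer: $4620$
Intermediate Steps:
$E{\left(A,j \right)} = -20$ ($E{\left(A,j \right)} = 4 \left(-5\right) = -20$)
$E{\left(-12,19 \right)} \left(-245 + \sqrt{\left(O + d{\left(-2,3 \right)}\right)^{2} + 96}\right) = - 20 \left(-245 + \sqrt{\left(7 + 3\right)^{2} + 96}\right) = - 20 \left(-245 + \sqrt{10^{2} + 96}\right) = - 20 \left(-245 + \sqrt{100 + 96}\right) = - 20 \left(-245 + \sqrt{196}\right) = - 20 \left(-245 + 14\right) = \left(-20\right) \left(-231\right) = 4620$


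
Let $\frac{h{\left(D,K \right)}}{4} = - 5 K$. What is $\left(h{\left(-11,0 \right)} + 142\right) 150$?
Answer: $21300$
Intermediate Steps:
$h{\left(D,K \right)} = - 20 K$ ($h{\left(D,K \right)} = 4 \left(- 5 K\right) = - 20 K$)
$\left(h{\left(-11,0 \right)} + 142\right) 150 = \left(\left(-20\right) 0 + 142\right) 150 = \left(0 + 142\right) 150 = 142 \cdot 150 = 21300$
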